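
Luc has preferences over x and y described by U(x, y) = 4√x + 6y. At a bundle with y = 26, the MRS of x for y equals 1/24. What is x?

MU_x = 4/(2√x), MU_y = 6.
MRS = 4/(2√x) ÷ 6.
MRS depends only on x: (1/3)/√x = 1/24 ⇒ √x = (1/3)/(1/24) = 8 ⇒ x = 64.

x = 64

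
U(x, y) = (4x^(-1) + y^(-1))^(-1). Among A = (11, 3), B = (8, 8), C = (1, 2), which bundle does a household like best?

Bundle B

Evaluate utility at each bundle:
U(A) = 1.435.
U(B) = 1.600.
U(C) = 0.222.
Highest utility is B, so B ≻ A ≻ C.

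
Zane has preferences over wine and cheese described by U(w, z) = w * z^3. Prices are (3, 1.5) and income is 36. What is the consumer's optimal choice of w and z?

w* = 3, z* = 18

MU_w = z^3 and MU_z = 3·w·z^2.
MRS = MU_w/MU_z = (1/3)·z/w.
Tangency: set MRS = p_w/p_z = 3/1.5 = 2.
So (1/3)·z/w = 2, i.e. z = 6·w.
Substitute into the budget 3·w + 1.5·z = 36: 12·w = 36, so w* = 3.
Then z* = 6·3 = 18.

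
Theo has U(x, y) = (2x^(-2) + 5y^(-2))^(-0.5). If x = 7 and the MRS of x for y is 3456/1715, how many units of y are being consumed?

y = 12

For CES with ρ = -2, MRS = (2/5)·(y/x)^3.
Setting (2/5)·(y/7)^3 = 3456/1715 gives (y/7)^3 = 1728/343, so y/7 = 12/7 and y = 12.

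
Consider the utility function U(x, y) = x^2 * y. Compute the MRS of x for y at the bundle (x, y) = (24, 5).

MU_x = 2·x·y and MU_y = x^2.
MRS = MU_x/MU_y = (2/1)·y/x.
At (24, 5): MRS = 5/12.
The indifference curve has slope −5/12 at this bundle.

MRS = 5/12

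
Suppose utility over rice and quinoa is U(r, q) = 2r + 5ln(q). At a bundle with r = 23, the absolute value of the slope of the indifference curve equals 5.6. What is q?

q = 14

MU_r = 2, MU_q = 5/q.
MRS = 2 ÷ (5/q).
MRS depends only on q: 0.4·q = 5.6 ⇒ q = 5.6/0.4 = 14.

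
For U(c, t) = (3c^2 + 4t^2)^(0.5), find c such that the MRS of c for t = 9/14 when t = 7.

c = 6

For CES with ρ = 2, MRS = (3/4)·(t/c)^(-1).
Setting (3/4)·(7/c)^(-1) = 9/14 gives (7/c)^(-1) = 6/7, so 7/c = 7/6 and c = 6.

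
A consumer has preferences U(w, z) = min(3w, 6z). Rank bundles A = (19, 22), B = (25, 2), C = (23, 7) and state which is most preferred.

Evaluate utility at each bundle:
U(A) = 57.
U(B) = 12.
U(C) = 42.
Highest utility is A, so A ≻ C ≻ B.

Bundle A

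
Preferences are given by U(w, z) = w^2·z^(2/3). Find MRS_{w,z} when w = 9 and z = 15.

MRS = 5

MU_w = 2·w·z^(2/3) and MU_z = 2/3·w^2·z^(-1/3).
MRS = MU_w/MU_z = (3)·z/w.
At (9, 15): MRS = 5.
So at (9, 15) the consumer would give up 5 units of z for one more unit of w.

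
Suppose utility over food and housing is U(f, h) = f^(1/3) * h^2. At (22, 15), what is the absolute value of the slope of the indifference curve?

MRS = 5/44

MU_f = 1/3·f^(-2/3)·h^2 and MU_h = 2·f^(1/3)·h.
MRS = MU_f/MU_h = (1/6)·h/f.
At (22, 15): MRS = 5/44.
The indifference curve has slope −5/44 at this bundle.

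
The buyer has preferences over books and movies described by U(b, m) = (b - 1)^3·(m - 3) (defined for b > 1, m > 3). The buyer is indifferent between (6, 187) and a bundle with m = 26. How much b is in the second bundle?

U(6, 187) = 23000.
Set U(b, 26) = 23000 and solve.
With m = 26: (26 − 3) = 23, so (b − 1)^3 = 23000/23 = 1000.
Taking the cube root (with b > 1): b − 1 = 10, so b = 11.
Check: U(11, 26) = 23000.

b = 11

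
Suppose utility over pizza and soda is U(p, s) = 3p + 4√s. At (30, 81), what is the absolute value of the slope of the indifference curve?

MU_p = 3, MU_s = 4/(2√s).
MRS = 3 ÷ (4/(2√s)).
At (30, 81): MRS = 13.5.
So at (30, 81) the consumer would give up 13.5 units of s for one more unit of p.

MRS = 13.5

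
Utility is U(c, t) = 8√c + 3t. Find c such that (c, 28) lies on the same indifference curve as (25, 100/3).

c = 49

U(25, 100/3) = 140.
Set U(c, 28) = 140 and solve.
With t = 28: 8√c = 140 − 3·28 = 56, so √c = 7 and c = 49.
Check: U(49, 28) = 140.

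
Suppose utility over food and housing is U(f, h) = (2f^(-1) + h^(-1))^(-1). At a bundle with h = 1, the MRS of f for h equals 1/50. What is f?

f = 10

For CES with ρ = -1, MRS = (2/1)·(h/f)^2.
Setting (2/1)·(1/f)^2 = 1/50 gives (1/f)^2 = 1/100, so 1/f = 0.1 and f = 10.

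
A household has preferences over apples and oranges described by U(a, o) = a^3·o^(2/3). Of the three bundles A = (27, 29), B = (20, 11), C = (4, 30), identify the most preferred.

Evaluate utility at each bundle:
U(A) = 185790.409.
U(B) = 39568.700.
U(C) = 617.913.
Highest utility is A, so A ≻ B ≻ C.

Bundle A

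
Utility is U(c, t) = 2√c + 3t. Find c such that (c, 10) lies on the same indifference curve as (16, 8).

U(16, 8) = 32.
Set U(c, 10) = 32 and solve.
With t = 10: 2√c = 32 − 3·10 = 2, so √c = 1 and c = 1.
Check: U(1, 10) = 32.

c = 1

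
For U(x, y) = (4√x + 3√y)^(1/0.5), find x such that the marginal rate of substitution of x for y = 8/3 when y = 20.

x = 5

For CES with ρ = 0.5, MRS = (4/3)·√(y/x).
Setting (4/3)·√(20/x) = 8/3 gives √(20/x) = 2, so 20/x = 4 and x = 5.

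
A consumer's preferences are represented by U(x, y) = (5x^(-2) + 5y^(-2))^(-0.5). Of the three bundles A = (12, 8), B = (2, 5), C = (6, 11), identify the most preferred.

Bundle A

Evaluate utility at each bundle:
U(A) = 2.977.
U(B) = 0.830.
U(C) = 2.356.
Highest utility is A, so A ≻ C ≻ B.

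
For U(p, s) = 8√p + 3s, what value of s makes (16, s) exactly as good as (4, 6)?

U(4, 6) = 34.
Set U(16, s) = 34 and solve.
With p = 16: √16 = 4, so 3s = 34 − 8·4 = 2 and s = 2/3.
Check: U(16, 2/3) = 34.

s = 2/3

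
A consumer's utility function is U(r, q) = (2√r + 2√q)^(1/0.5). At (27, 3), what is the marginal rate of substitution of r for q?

MRS = 1/3

For CES with ρ = 0.5, MRS = √(q/r).
At (27, 3): MRS = 1/3.
So at (27, 3) the consumer would give up 1/3 units of q for one more unit of r.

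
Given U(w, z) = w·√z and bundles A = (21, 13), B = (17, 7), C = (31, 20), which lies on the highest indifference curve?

Bundle C

Evaluate utility at each bundle:
U(A) = 75.717.
U(B) = 44.978.
U(C) = 138.636.
Highest utility is C, so C ≻ A ≻ B.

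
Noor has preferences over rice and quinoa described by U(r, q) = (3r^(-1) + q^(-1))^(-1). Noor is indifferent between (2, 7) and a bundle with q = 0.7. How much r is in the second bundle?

r = 14

U depends on (r, q) only through S = 3r^(-1) + q^(-1), so equal utility means equal S. At (2, 7): S = 23/14.
With q = 0.7: 0.7^(-1) = 10/7, so 3r^(-1) = 23/14 − 10/7 = 3/14, i.e. r^(-1) = 1/14.
Hence r = 1/(1/14) = 14.
Check: U(14, 0.7) = 0.6087.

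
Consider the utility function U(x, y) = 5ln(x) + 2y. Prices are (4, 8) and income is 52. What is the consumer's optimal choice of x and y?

x* = 5, y* = 4

MU_x = 5/x, MU_y = 2.
MRS = 5/x ÷ 2.
Tangency: set MRS = p_x/p_y = 4/8 = 0.5.
MRS depends only on x: 2.5/x = 0.5 ⇒ x* = 2.5/0.5 = 5.
From the budget, 8·y = 52 − 4·5 = 32, so y* = 4.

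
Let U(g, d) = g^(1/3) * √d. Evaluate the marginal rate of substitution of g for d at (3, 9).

MU_g = 1/3·g^(-2/3)·√d and MU_d = 0.5·g^(1/3)·d^(-0.5).
MRS = MU_g/MU_d = (2/3)·d/g.
At (3, 9): MRS = 2.
That is, one extra unit of g is worth 2 units of d at the margin.

MRS = 2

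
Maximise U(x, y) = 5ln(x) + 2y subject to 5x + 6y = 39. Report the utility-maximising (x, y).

MU_x = 5/x, MU_y = 2.
MRS = 5/x ÷ 2.
Tangency: set MRS = p_x/p_y = 5/6.
MRS depends only on x: 2.5/x = 5/6 ⇒ x* = 2.5/(5/6) = 3.
From the budget, 6·y = 39 − 5·3 = 24, so y* = 4.

x* = 3, y* = 4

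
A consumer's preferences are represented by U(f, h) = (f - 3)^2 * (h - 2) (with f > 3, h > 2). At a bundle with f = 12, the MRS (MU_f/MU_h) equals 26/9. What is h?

MU_f = 2·(f−3)·(h−2), MU_h = (f−3)^2.
MRS = (2/1)·(h−2)/(f−3).
Substitute f = 12: MRS = (h − 2)/4.5. Setting this equal to 26/9 gives h − 2 = (26/9)·4.5 = 13, so h = 15.

h = 15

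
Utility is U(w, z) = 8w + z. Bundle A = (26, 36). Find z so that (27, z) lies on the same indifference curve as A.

U(26, 36) = 244.
Set U(27, z) = 244 and solve.
8·27 + z = 244 ⇒ z = 28 ⇒ z = 28.
Check: U(27, 28) = 244.

z = 28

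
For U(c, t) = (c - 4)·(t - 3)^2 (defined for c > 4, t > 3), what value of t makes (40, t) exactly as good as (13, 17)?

t = 10

U(13, 17) = 1764.
Set U(40, t) = 1764 and solve.
With c = 40: (40 − 4) = 36, so (t − 3)^2 = 1764/36 = 49.
Taking the square root (with t > 3): t − 3 = 7, so t = 10.
Check: U(40, 10) = 1764.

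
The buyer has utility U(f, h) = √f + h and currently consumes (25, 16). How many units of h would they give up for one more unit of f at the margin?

MRS = 0.1

MU_f = 1/(2√f), MU_h = 1.
MRS = 1/(2√f) ÷ 1.
At (25, 16): MRS = 0.1.
So at (25, 16) the consumer would give up 0.1 units of h for one more unit of f.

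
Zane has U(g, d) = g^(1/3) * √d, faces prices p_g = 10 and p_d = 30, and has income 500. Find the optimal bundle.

g* = 20, d* = 10

MU_g = 1/3·g^(-2/3)·√d and MU_d = 0.5·g^(1/3)·d^(-0.5).
MRS = MU_g/MU_d = (2/3)·d/g.
Tangency: set MRS = p_g/p_d = 10/30 = 1/3.
So (2/3)·d/g = 1/3, i.e. d = 0.5·g.
Substitute into the budget 10·g + 30·d = 500: 25·g = 500, so g* = 20.
Then d* = 0.5·20 = 10.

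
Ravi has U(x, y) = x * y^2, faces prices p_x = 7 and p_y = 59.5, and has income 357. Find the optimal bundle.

x* = 17, y* = 4

MU_x = y^2 and MU_y = 2·x·y.
MRS = MU_x/MU_y = (1/2)·y/x.
Tangency: set MRS = p_x/p_y = 7/59.5 = 2/17.
So (1/2)·y/x = 2/17, i.e. y = (4/17)·x.
Substitute into the budget 7·x + 59.5·y = 357: 21·x = 357, so x* = 17.
Then y* = (4/17)·17 = 4.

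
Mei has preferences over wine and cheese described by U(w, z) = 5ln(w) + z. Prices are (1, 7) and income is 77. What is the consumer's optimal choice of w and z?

w* = 35, z* = 6

MU_w = 5/w, MU_z = 1.
MRS = 5/w ÷ 1.
Tangency: set MRS = p_w/p_z = 1/7.
MRS depends only on w: 5/w = 1/7 ⇒ w* = 5/(1/7) = 35.
From the budget, 7·z = 77 − 1·35 = 42, so z* = 6.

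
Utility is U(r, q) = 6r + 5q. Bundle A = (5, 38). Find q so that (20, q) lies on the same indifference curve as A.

q = 20

U(5, 38) = 220.
Set U(20, q) = 220 and solve.
6·20 + 5q = 220 ⇒ 5q = 100 ⇒ q = 20.
Check: U(20, 20) = 220.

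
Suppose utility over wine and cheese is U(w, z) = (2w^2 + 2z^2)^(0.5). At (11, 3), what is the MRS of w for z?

MRS = 11/3

For CES with ρ = 2, MRS = (z/w)^(-1).
At (11, 3): MRS = 11/3.
The indifference curve has slope −11/3 at this bundle.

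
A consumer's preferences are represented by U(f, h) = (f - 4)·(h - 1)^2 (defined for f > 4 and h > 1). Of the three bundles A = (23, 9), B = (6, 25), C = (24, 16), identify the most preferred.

Bundle C

Evaluate utility at each bundle:
U(A) = 1216.
U(B) = 1152.
U(C) = 4500.
Highest utility is C, so C ≻ A ≻ B.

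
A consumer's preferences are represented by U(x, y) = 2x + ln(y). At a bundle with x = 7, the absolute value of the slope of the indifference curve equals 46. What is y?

MU_x = 2, MU_y = 1/y.
MRS = 2 ÷ (1/y).
MRS depends only on y: 2·y = 46 ⇒ y = 46/2 = 23.

y = 23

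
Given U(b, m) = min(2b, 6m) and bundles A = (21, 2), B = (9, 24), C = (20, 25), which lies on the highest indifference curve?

Bundle C

Evaluate utility at each bundle:
U(A) = 12.
U(B) = 18.
U(C) = 40.
Highest utility is C, so C ≻ B ≻ A.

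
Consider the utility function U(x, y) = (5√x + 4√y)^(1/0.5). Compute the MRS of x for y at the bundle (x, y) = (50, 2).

For CES with ρ = 0.5, MRS = (5/4)·√(y/x).
At (50, 2): MRS = 0.25.
So at (50, 2) the consumer would give up 0.25 units of y for one more unit of x.

MRS = 0.25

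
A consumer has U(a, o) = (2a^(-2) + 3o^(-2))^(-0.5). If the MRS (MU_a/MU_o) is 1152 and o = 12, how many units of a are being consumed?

For CES with ρ = -2, MRS = (2/3)·(o/a)^3.
Setting (2/3)·(12/a)^3 = 1152 gives (12/a)^3 = 1728, so 12/a = 12 and a = 1.

a = 1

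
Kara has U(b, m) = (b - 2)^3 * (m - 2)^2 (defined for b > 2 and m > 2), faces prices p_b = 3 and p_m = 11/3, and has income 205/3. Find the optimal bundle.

b* = 13, m* = 8

MU_b = 3·(b−2)^2·(m−2)^2, MU_m = 2·(b−2)^3·(m−2).
MRS = (3/2)·(m−2)/(b−2).
Tangency: set MRS = p_b/p_m = 3/(11/3) = 9/11.
So (3/2)·(m − 2)/(b − 2) = 9/11, i.e. (m − 2) = (6/11)·(b − 2).
Rewrite the budget in excess-of-subsistence terms: 3·(b − 2) + (11/3)·(m − 2) = 205/3 − 3·2 − (11/3)·2 = 55.
Substituting, 5·(b − 2) = 55, so b − 2 = 11 and b* = 13.
Then m − 2 = (6/11)·11 = 6, so m* = 8.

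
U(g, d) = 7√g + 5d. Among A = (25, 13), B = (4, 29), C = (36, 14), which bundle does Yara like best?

Bundle B

Evaluate utility at each bundle:
U(A) = 100.000.
U(B) = 159.000.
U(C) = 112.000.
Highest utility is B, so B ≻ C ≻ A.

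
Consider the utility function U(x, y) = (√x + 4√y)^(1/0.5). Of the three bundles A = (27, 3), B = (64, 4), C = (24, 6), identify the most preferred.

Bundle B

Evaluate utility at each bundle:
U(A) = 147.000.
U(B) = 256.000.
U(C) = 216.000.
Highest utility is B, so B ≻ C ≻ A.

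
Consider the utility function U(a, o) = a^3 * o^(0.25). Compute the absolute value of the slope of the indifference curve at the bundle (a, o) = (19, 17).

MRS = 204/19

MU_a = 3·a^2·o^(0.25) and MU_o = 0.25·a^3·o^(-0.75).
MRS = MU_a/MU_o = (12)·o/a.
At (19, 17): MRS = 204/19.
The indifference curve has slope −204/19 at this bundle.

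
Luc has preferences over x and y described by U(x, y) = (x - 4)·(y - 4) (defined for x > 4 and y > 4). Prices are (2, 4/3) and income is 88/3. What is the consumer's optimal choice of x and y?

MU_x = (y−4), MU_y = (x−4).
MRS = (y−4)/(x−4).
Tangency: set MRS = p_x/p_y = 2/(4/3) = 1.5.
So (y − 4)/(x − 4) = 1.5, i.e. (y − 4) = 1.5·(x − 4).
Rewrite the budget in excess-of-subsistence terms: 2·(x − 4) + (4/3)·(y − 4) = 88/3 − 2·4 − (4/3)·4 = 16.
Substituting, 4·(x − 4) = 16, so x − 4 = 4 and x* = 8.
Then y − 4 = 1.5·4 = 6, so y* = 10.

x* = 8, y* = 10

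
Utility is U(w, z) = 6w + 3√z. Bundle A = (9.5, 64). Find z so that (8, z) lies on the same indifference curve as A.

z = 121

U(9.5, 64) = 81.
Set U(8, z) = 81 and solve.
With w = 8: 3√z = 81 − 6·8 = 33, so √z = 11 and z = 121.
Check: U(8, 121) = 81.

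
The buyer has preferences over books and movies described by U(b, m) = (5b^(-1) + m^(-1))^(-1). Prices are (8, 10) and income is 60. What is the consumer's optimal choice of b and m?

For CES with ρ = -1, MRS = (5/1)·(m/b)^2.
Tangency: set MRS = p_b/p_m = 8/10 = 0.8.
So (m/b)^2 = 4/25; taking the square root, m/b = 0.4, i.e. m = 0.4·b.
Substitute into the budget 8·b + 10·m = 60: 12·b = 60, so b* = 5 and m* = 0.4·5 = 2.

b* = 5, m* = 2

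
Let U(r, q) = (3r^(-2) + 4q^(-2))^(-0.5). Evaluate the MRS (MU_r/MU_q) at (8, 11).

MRS = 3993/2048

For CES with ρ = -2, MRS = (3/4)·(q/r)^3.
At (8, 11): MRS = 3993/2048.
So at (8, 11) the consumer would give up 3993/2048 units of q for one more unit of r.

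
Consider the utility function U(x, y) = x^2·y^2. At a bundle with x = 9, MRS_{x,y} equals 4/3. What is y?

MU_x = 2·x·y^2 and MU_y = 2·x^2·y.
MRS = MU_x/MU_y = y/x.
Substitute x = 9: MRS = y/9. Setting y/9 = 4/3 gives y = (4/3)·9 = 12.

y = 12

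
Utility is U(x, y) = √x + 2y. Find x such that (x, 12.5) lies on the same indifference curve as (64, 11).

x = 25

U(64, 11) = 30.
Set U(x, 12.5) = 30 and solve.
With y = 12.5: √x = 30 − 2·12.5 = 5, so √x = 5 and x = 25.
Check: U(25, 12.5) = 30.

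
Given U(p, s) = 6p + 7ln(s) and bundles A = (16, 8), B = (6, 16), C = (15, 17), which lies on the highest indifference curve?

Evaluate utility at each bundle:
U(A) = 110.556.
U(B) = 55.408.
U(C) = 109.832.
Highest utility is A, so A ≻ C ≻ B.

Bundle A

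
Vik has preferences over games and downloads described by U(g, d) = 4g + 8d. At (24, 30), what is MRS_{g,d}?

MU_g = 4, MU_d = 8, so MRS = 4/8 = 0.5 at every bundle.
At (24, 30): MRS = 0.5.
So at (24, 30) the consumer would give up 0.5 units of d for one more unit of g.

MRS = 0.5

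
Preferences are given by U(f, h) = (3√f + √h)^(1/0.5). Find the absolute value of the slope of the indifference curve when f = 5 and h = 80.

MRS = 12

For CES with ρ = 0.5, MRS = (3/1)·√(h/f).
At (5, 80): MRS = 12.
The indifference curve has slope −12 at this bundle.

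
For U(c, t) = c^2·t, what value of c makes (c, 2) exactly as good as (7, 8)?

U(7, 8) = 392.
Set U(c, 2) = 392 and solve.
With t = 2: c^2 = 392/2 = 196; taking the square root, c = 14.
Check: U(14, 2) = 392.

c = 14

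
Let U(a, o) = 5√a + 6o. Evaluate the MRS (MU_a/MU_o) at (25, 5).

MU_a = 5/(2√a), MU_o = 6.
MRS = 5/(2√a) ÷ 6.
At (25, 5): MRS = 1/12.
That is, one extra unit of a is worth 1/12 units of o at the margin.

MRS = 1/12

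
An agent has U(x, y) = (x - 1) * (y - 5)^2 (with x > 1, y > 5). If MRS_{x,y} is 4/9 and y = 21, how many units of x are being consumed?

MU_x = (y−5)^2, MU_y = 2·(x−1)·(y−5).
MRS = (1/2)·(y−5)/(x−1).
Substitute y = 21: MRS = 8/(x − 1). Setting this equal to 4/9 gives x − 1 = 8/(4/9) = 18, so x = 19.

x = 19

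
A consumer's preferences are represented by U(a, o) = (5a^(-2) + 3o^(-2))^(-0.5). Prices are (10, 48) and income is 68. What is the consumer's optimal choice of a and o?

For CES with ρ = -2, MRS = (5/3)·(o/a)^3.
Tangency: set MRS = p_a/p_o = 10/48 = 5/24.
So (o/a)^3 = 0.125; taking the cube root, o/a = 0.5, i.e. o = 0.5·a.
Substitute into the budget 10·a + 48·o = 68: 34·a = 68, so a* = 2 and o* = 0.5·2 = 1.

a* = 2, o* = 1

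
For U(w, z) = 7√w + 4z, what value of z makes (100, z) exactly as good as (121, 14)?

U(121, 14) = 133.
Set U(100, z) = 133 and solve.
With w = 100: √100 = 10, so 4z = 133 − 7·10 = 63 and z = 15.75.
Check: U(100, 15.75) = 133.

z = 15.75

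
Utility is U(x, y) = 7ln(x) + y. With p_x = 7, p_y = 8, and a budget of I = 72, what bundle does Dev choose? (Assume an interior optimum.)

MU_x = 7/x, MU_y = 1.
MRS = 7/x ÷ 1.
Tangency: set MRS = p_x/p_y = 7/8 = 0.875.
MRS depends only on x: 7/x = 0.875 ⇒ x* = 7/0.875 = 8.
From the budget, 8·y = 72 − 7·8 = 16, so y* = 2.

x* = 8, y* = 2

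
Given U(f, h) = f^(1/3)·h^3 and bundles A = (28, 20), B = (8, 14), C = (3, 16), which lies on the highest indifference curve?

Bundle A

Evaluate utility at each bundle:
U(A) = 24292.712.
U(B) = 5488.000.
U(C) = 5907.454.
Highest utility is A, so A ≻ C ≻ B.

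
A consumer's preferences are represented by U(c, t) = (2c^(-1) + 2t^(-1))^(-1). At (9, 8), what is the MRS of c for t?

For CES with ρ = -1, MRS = (t/c)^2.
At (9, 8): MRS = 64/81.
So at (9, 8) the consumer would give up 64/81 units of t for one more unit of c.

MRS = 64/81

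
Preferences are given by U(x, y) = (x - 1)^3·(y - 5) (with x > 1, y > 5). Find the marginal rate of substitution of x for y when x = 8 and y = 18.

MRS = 39/7

MU_x = 3·(x−1)^2·(y−5), MU_y = (x−1)^3.
MRS = (3/1)·(y−5)/(x−1).
At (8, 18): MRS = 39/7.
That is, one extra unit of x is worth 39/7 units of y at the margin.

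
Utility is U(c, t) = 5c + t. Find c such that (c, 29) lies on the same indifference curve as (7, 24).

U(7, 24) = 59.
Set U(c, 29) = 59 and solve.
5c + 29 = 59 ⇒ 5c = 30 ⇒ c = 6.
Check: U(6, 29) = 59.

c = 6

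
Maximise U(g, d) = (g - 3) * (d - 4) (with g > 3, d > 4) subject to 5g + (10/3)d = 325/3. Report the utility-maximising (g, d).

MU_g = (d−4), MU_d = (g−3).
MRS = (d−4)/(g−3).
Tangency: set MRS = p_g/p_d = 5/(10/3) = 1.5.
So (d − 4)/(g − 3) = 1.5, i.e. (d − 4) = 1.5·(g − 3).
Rewrite the budget in excess-of-subsistence terms: 5·(g − 3) + (10/3)·(d − 4) = 325/3 − 5·3 − (10/3)·4 = 80.
Substituting, 10·(g − 3) = 80, so g − 3 = 8 and g* = 11.
Then d − 4 = 1.5·8 = 12, so d* = 16.

g* = 11, d* = 16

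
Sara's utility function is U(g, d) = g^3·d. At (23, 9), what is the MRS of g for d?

MRS = 27/23

MU_g = 3·g^2·d and MU_d = g^3.
MRS = MU_g/MU_d = (3/1)·d/g.
At (23, 9): MRS = 27/23.
So at (23, 9) the consumer would give up 27/23 units of d for one more unit of g.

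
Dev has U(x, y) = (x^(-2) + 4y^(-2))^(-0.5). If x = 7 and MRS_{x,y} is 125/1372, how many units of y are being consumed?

For CES with ρ = -2, MRS = (1/4)·(y/x)^3.
Setting (1/4)·(y/7)^3 = 125/1372 gives (y/7)^3 = 125/343, so y/7 = 5/7 and y = 5.

y = 5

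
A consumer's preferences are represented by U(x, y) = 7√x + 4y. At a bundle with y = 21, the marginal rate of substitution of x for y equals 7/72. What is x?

x = 81

MU_x = 7/(2√x), MU_y = 4.
MRS = 7/(2√x) ÷ 4.
MRS depends only on x: 0.875/√x = 7/72 ⇒ √x = 0.875/(7/72) = 9 ⇒ x = 81.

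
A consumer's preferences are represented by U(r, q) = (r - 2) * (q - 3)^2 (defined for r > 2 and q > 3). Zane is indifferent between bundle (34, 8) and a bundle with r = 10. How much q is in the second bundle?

U(34, 8) = 800.
Set U(10, q) = 800 and solve.
With r = 10: (10 − 2) = 8, so (q − 3)^2 = 800/8 = 100.
Taking the square root (with q > 3): q − 3 = 10, so q = 13.
Check: U(10, 13) = 800.

q = 13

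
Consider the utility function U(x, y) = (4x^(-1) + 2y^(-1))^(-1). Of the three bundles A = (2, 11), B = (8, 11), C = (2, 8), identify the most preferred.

Bundle B

Evaluate utility at each bundle:
U(A) = 0.458.
U(B) = 1.467.
U(C) = 0.444.
Highest utility is B, so B ≻ A ≻ C.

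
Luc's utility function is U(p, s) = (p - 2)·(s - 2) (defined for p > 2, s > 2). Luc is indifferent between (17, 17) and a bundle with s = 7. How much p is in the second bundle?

U(17, 17) = 225.
Set U(p, 7) = 225 and solve.
With s = 7: (7 − 2) = 5, so (p − 2) = 225/5 = 45.
So p = 2 + 45 = 47.
Check: U(47, 7) = 225.

p = 47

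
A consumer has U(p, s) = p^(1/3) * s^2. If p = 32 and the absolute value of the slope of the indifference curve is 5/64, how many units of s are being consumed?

MU_p = 1/3·p^(-2/3)·s^2 and MU_s = 2·p^(1/3)·s.
MRS = MU_p/MU_s = (1/6)·s/p.
Substitute p = 32: MRS = s/192. Setting s/192 = 5/64 gives s = (5/64)·192 = 15.

s = 15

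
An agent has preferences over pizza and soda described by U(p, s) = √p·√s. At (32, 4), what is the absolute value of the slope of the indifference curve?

MRS = 0.125

MU_p = 0.5·p^(-0.5)·√s and MU_s = 0.5·√p·s^(-0.5).
MRS = MU_p/MU_s = s/p.
At (32, 4): MRS = 0.125.
So at (32, 4) the consumer would give up 0.125 units of s for one more unit of p.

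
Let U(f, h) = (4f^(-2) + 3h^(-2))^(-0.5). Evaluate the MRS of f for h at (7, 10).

MRS = 4000/1029

For CES with ρ = -2, MRS = (4/3)·(h/f)^3.
At (7, 10): MRS = 4000/1029.
That is, one extra unit of f is worth 4000/1029 units of h at the margin.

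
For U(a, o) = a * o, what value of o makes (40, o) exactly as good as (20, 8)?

U(20, 8) = 160.
Set U(40, o) = 160 and solve.
With a = 40: o = 160/40 = 4.
Check: U(40, 4) = 160.

o = 4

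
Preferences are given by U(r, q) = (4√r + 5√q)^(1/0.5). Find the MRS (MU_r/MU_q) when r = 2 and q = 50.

For CES with ρ = 0.5, MRS = (4/5)·√(q/r).
At (2, 50): MRS = 4.
The indifference curve has slope −4 at this bundle.

MRS = 4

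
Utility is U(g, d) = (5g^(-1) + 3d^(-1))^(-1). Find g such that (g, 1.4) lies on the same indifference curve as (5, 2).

g = 14

U depends on (g, d) only through S = 5g^(-1) + 3d^(-1), so equal utility means equal S. At (5, 2): S = 2.5.
With d = 1.4: 3·1.4^(-1) = 15/7, so 5g^(-1) = 2.5 − 15/7 = 5/14, i.e. g^(-1) = 1/14.
Hence g = 1/(1/14) = 14.
Check: U(14, 1.4) = 0.4.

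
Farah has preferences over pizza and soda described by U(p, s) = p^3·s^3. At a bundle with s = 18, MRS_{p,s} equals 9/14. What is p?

MU_p = 3·p^2·s^3 and MU_s = 3·p^3·s^2.
MRS = MU_p/MU_s = s/p.
Substitute s = 18: MRS = 18/p. Setting 18/p = 9/14 gives p = 18/(9/14) = 28.

p = 28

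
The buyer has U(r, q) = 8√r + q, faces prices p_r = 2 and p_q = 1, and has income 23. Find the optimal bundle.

MU_r = 8/(2√r), MU_q = 1.
MRS = 8/(2√r) ÷ 1.
Tangency: set MRS = p_r/p_q = 2/1 = 2.
MRS depends only on r: 4/√r = 2 ⇒ √r = 4/2 = 2 ⇒ r* = 4.
From the budget, 1·q = 23 − 2·4 = 15, so q* = 15.

r* = 4, q* = 15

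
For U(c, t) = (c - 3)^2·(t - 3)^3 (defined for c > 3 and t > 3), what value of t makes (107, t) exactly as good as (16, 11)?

t = 5

U(16, 11) = 86528.
Set U(107, t) = 86528 and solve.
With c = 107: (107 − 3)^2 = 10816, so (t − 3)^3 = 86528/10816 = 8.
Taking the cube root (with t > 3): t − 3 = 2, so t = 5.
Check: U(107, 5) = 86528.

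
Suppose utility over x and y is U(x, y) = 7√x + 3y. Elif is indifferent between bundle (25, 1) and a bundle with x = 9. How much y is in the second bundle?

U(25, 1) = 38.
Set U(9, y) = 38 and solve.
With x = 9: √9 = 3, so 3y = 38 − 7·3 = 17 and y = 17/3.
Check: U(9, 17/3) = 38.

y = 17/3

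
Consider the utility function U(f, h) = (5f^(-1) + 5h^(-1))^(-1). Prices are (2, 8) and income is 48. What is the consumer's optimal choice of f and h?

For CES with ρ = -1, MRS = (h/f)^2.
Tangency: set MRS = p_f/p_h = 2/8 = 0.25.
So (h/f)^2 = 0.25; taking the square root, h/f = 0.5, i.e. h = 0.5·f.
Substitute into the budget 2·f + 8·h = 48: 6·f = 48, so f* = 8 and h* = 0.5·8 = 4.

f* = 8, h* = 4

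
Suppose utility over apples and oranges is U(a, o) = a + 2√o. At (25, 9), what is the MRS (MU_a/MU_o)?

MU_a = 1, MU_o = 2/(2√o).
MRS = 1 ÷ (2/(2√o)).
At (25, 9): MRS = 3.
The indifference curve has slope −3 at this bundle.

MRS = 3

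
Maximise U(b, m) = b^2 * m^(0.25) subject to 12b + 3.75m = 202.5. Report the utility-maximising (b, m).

MU_b = 2·b·m^(0.25) and MU_m = 0.25·b^2·m^(-0.75).
MRS = MU_b/MU_m = (8)·m/b.
Tangency: set MRS = p_b/p_m = 12/3.75 = 3.2.
So (8)·m/b = 3.2, i.e. m = 0.4·b.
Substitute into the budget 12·b + 3.75·m = 202.5: 13.5·b = 202.5, so b* = 15.
Then m* = 0.4·15 = 6.

b* = 15, m* = 6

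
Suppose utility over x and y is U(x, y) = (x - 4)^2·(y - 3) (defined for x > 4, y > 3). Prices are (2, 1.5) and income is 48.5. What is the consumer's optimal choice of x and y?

MU_x = 2·(x−4)·(y−3), MU_y = (x−4)^2.
MRS = (2/1)·(y−3)/(x−4).
Tangency: set MRS = p_x/p_y = 2/1.5 = 4/3.
So (2/1)·(y − 3)/(x − 4) = 4/3, i.e. (y − 3) = (2/3)·(x − 4).
Rewrite the budget in excess-of-subsistence terms: 2·(x − 4) + 1.5·(y − 3) = 48.5 − 2·4 − 1.5·3 = 36.
Substituting, 3·(x − 4) = 36, so x − 4 = 12 and x* = 16.
Then y − 3 = (2/3)·12 = 8, so y* = 11.

x* = 16, y* = 11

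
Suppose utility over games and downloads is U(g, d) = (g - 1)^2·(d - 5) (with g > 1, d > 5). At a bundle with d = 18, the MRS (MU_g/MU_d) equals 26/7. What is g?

MU_g = 2·(g−1)·(d−5), MU_d = (g−1)^2.
MRS = (2/1)·(d−5)/(g−1).
Substitute d = 18: MRS = 26/(g − 1). Setting this equal to 26/7 gives g − 1 = 26/(26/7) = 7, so g = 8.

g = 8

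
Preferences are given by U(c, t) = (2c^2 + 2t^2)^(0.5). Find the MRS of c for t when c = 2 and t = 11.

For CES with ρ = 2, MRS = (t/c)^(-1).
At (2, 11): MRS = 2/11.
That is, one extra unit of c is worth 2/11 units of t at the margin.

MRS = 2/11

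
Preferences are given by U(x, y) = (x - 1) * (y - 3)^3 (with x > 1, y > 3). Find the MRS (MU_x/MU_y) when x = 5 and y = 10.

MRS = 7/12

MU_x = (y−3)^3, MU_y = 3·(x−1)·(y−3)^2.
MRS = (1/3)·(y−3)/(x−1).
At (5, 10): MRS = 7/12.
The indifference curve has slope −7/12 at this bundle.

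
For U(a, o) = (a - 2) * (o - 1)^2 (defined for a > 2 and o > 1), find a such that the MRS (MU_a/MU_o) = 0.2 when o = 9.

a = 22

MU_a = (o−1)^2, MU_o = 2·(a−2)·(o−1).
MRS = (1/2)·(o−1)/(a−2).
Substitute o = 9: MRS = 4/(a − 2). Setting this equal to 0.2 gives a − 2 = 4/0.2 = 20, so a = 22.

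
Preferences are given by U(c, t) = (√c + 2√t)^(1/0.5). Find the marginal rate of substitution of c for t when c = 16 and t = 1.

MRS = 0.125

For CES with ρ = 0.5, MRS = (1/2)·√(t/c).
At (16, 1): MRS = 0.125.
The indifference curve has slope −0.125 at this bundle.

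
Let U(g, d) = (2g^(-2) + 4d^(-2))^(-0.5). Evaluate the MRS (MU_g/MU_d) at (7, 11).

For CES with ρ = -2, MRS = (2/4)·(d/g)^3.
At (7, 11): MRS = 1331/686.
The indifference curve has slope −1331/686 at this bundle.

MRS = 1331/686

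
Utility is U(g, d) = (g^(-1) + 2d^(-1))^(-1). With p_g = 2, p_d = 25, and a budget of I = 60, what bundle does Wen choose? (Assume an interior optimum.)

For CES with ρ = -1, MRS = (1/2)·(d/g)^2.
Tangency: set MRS = p_g/p_d = 2/25.
So (d/g)^2 = 4/25; taking the square root, d/g = 0.4, i.e. d = 0.4·g.
Substitute into the budget 2·g + 25·d = 60: 12·g = 60, so g* = 5 and d* = 0.4·5 = 2.

g* = 5, d* = 2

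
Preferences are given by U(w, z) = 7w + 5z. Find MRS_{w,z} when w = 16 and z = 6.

MRS = 1.4

MU_w = 7, MU_z = 5, so MRS = 7/5 = 1.4 at every bundle.
At (16, 6): MRS = 1.4.
The indifference curve has slope −1.4 at this bundle.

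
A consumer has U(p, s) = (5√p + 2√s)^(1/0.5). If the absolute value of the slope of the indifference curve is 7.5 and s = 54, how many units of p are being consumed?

For CES with ρ = 0.5, MRS = (5/2)·√(s/p).
Setting (5/2)·√(54/p) = 7.5 gives √(54/p) = 3, so 54/p = 9 and p = 6.

p = 6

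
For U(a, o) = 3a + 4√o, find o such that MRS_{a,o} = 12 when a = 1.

o = 64

MU_a = 3, MU_o = 4/(2√o).
MRS = 3 ÷ (4/(2√o)).
MRS depends only on o: 1.5·√o = 12 ⇒ √o = 12/1.5 = 8 ⇒ o = 64.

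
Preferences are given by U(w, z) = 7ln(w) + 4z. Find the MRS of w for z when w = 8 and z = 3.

MU_w = 7/w, MU_z = 4.
MRS = 7/w ÷ 4.
At (8, 3): MRS = 7/32.
That is, one extra unit of w is worth 7/32 units of z at the margin.

MRS = 7/32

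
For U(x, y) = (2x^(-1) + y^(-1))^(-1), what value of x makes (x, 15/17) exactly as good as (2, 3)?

x = 10

U depends on (x, y) only through S = 2x^(-1) + y^(-1), so equal utility means equal S. At (2, 3): S = 4/3.
With y = 15/17: (15/17)^(-1) = 17/15, so 2x^(-1) = 4/3 − 17/15 = 0.2, i.e. x^(-1) = 0.1.
Hence x = 1/0.1 = 10.
Check: U(10, 15/17) = 0.75.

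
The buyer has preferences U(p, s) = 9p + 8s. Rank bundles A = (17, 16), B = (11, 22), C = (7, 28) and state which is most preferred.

Evaluate utility at each bundle:
U(A) = 281.
U(B) = 275.
U(C) = 287.
Highest utility is C, so C ≻ A ≻ B.

Bundle C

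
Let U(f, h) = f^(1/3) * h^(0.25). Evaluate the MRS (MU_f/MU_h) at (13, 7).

MU_f = 1/3·f^(-2/3)·h^(0.25) and MU_h = 0.25·f^(1/3)·h^(-0.75).
MRS = MU_f/MU_h = (4/3)·h/f.
At (13, 7): MRS = 28/39.
That is, one extra unit of f is worth 28/39 units of h at the margin.

MRS = 28/39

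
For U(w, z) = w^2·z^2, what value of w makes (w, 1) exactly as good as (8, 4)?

U(8, 4) = 1024.
Set U(w, 1) = 1024 and solve.
With z = 1: 1^2 = 1, so w^2 = 1024/1 = 1024; taking the square root, w = 32.
Check: U(32, 1) = 1024.

w = 32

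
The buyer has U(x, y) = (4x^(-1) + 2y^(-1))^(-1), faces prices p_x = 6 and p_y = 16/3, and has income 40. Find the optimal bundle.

For CES with ρ = -1, MRS = (4/2)·(y/x)^2.
Tangency: set MRS = p_x/p_y = 6/(16/3) = 1.125.
So (y/x)^2 = 9/16; taking the square root, y/x = 0.75, i.e. y = 0.75·x.
Substitute into the budget 6·x + (16/3)·y = 40: 10·x = 40, so x* = 4 and y* = 0.75·4 = 3.

x* = 4, y* = 3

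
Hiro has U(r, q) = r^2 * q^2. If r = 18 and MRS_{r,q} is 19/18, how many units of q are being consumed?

MU_r = 2·r·q^2 and MU_q = 2·r^2·q.
MRS = MU_r/MU_q = q/r.
Substitute r = 18: MRS = q/18. Setting q/18 = 19/18 gives q = (19/18)·18 = 19.

q = 19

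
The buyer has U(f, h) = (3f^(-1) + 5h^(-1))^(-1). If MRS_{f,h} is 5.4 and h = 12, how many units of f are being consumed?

For CES with ρ = -1, MRS = (3/5)·(h/f)^2.
Setting (3/5)·(12/f)^2 = 5.4 gives (12/f)^2 = 9, so 12/f = 3 and f = 4.

f = 4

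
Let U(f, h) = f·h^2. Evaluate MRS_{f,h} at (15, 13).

MRS = 13/30

MU_f = h^2 and MU_h = 2·f·h.
MRS = MU_f/MU_h = (1/2)·h/f.
At (15, 13): MRS = 13/30.
The indifference curve has slope −13/30 at this bundle.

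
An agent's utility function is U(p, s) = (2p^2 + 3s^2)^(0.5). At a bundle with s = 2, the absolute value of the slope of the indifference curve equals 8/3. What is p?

p = 8

For CES with ρ = 2, MRS = (2/3)·(s/p)^(-1).
Setting (2/3)·(2/p)^(-1) = 8/3 gives (2/p)^(-1) = 4, so 2/p = 0.25 and p = 8.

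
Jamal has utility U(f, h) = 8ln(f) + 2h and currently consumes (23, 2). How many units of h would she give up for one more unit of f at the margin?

MU_f = 8/f, MU_h = 2.
MRS = 8/f ÷ 2.
At (23, 2): MRS = 4/23.
So at (23, 2) the consumer would give up 4/23 units of h for one more unit of f.

MRS = 4/23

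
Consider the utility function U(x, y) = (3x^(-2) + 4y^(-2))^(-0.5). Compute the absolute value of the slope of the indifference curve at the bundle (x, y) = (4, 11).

MRS = 3993/256

For CES with ρ = -2, MRS = (3/4)·(y/x)^3.
At (4, 11): MRS = 3993/256.
That is, one extra unit of x is worth 3993/256 units of y at the margin.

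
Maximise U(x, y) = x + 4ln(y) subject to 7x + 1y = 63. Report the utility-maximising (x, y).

MU_x = 1, MU_y = 4/y.
MRS = 1 ÷ (4/y).
Tangency: set MRS = p_x/p_y = 7/1 = 7.
MRS depends only on y: 0.25·y = 7 ⇒ y* = 7/0.25 = 28.
From the budget, 7·x = 63 − 1·28 = 35, so x* = 5.

x* = 5, y* = 28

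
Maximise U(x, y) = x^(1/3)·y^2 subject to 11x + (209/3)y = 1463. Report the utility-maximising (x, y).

MU_x = 1/3·x^(-2/3)·y^2 and MU_y = 2·x^(1/3)·y.
MRS = MU_x/MU_y = (1/6)·y/x.
Tangency: set MRS = p_x/p_y = 11/(209/3) = 3/19.
So (1/6)·y/x = 3/19, i.e. y = (18/19)·x.
Substitute into the budget 11·x + (209/3)·y = 1463: 77·x = 1463, so x* = 19.
Then y* = (18/19)·19 = 18.

x* = 19, y* = 18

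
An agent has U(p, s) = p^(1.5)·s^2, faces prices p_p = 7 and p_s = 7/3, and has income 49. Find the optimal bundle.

p* = 3, s* = 12

MU_p = 1.5·√p·s^2 and MU_s = 2·p^(1.5)·s.
MRS = MU_p/MU_s = (0.75)·s/p.
Tangency: set MRS = p_p/p_s = 7/(7/3) = 3.
So (0.75)·s/p = 3, i.e. s = 4·p.
Substitute into the budget 7·p + (7/3)·s = 49: (49/3)·p = 49, so p* = 3.
Then s* = 4·3 = 12.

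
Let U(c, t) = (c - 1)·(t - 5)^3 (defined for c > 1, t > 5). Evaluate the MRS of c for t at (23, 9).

MU_c = (t−5)^3, MU_t = 3·(c−1)·(t−5)^2.
MRS = (1/3)·(t−5)/(c−1).
At (23, 9): MRS = 2/33.
The indifference curve has slope −2/33 at this bundle.

MRS = 2/33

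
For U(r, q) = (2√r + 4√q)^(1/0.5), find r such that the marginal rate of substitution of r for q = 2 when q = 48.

For CES with ρ = 0.5, MRS = (2/4)·√(q/r).
Setting (2/4)·√(48/r) = 2 gives √(48/r) = 4, so 48/r = 16 and r = 3.

r = 3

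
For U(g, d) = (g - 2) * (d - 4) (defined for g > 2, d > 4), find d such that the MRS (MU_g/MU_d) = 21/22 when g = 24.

d = 25

MU_g = (d−4), MU_d = (g−2).
MRS = (d−4)/(g−2).
Substitute g = 24: MRS = (d − 4)/22. Setting this equal to 21/22 gives d − 4 = (21/22)·22 = 21, so d = 25.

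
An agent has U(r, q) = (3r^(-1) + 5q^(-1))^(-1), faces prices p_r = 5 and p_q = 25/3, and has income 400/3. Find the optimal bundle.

For CES with ρ = -1, MRS = (3/5)·(q/r)^2.
Tangency: set MRS = p_r/p_q = 5/(25/3) = 0.6.
So (q/r)^2 = 1; taking the square root, q/r = 1, i.e. q = r.
Substitute into the budget 5·r + (25/3)·q = 400/3: (40/3)·r = 400/3, so r* = 10 and q* = 10.

r* = 10, q* = 10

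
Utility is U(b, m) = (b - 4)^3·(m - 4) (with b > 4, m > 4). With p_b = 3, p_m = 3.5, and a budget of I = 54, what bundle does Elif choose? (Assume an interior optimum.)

MU_b = 3·(b−4)^2·(m−4), MU_m = (b−4)^3.
MRS = (3/1)·(m−4)/(b−4).
Tangency: set MRS = p_b/p_m = 3/3.5 = 6/7.
So (3/1)·(m − 4)/(b − 4) = 6/7, i.e. (m − 4) = (2/7)·(b − 4).
Rewrite the budget in excess-of-subsistence terms: 3·(b − 4) + 3.5·(m − 4) = 54 − 3·4 − 3.5·4 = 28.
Substituting, 4·(b − 4) = 28, so b − 4 = 7 and b* = 11.
Then m − 4 = (2/7)·7 = 2, so m* = 6.

b* = 11, m* = 6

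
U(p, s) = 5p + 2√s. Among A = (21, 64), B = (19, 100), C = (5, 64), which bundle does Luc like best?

Bundle A

Evaluate utility at each bundle:
U(A) = 121.000.
U(B) = 115.000.
U(C) = 41.000.
Highest utility is A, so A ≻ B ≻ C.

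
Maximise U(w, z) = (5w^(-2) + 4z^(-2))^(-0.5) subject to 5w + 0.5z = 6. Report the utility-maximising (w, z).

For CES with ρ = -2, MRS = (5/4)·(z/w)^3.
Tangency: set MRS = p_w/p_z = 5/0.5 = 10.
So (z/w)^3 = 8; taking the cube root, z/w = 2, i.e. z = 2·w.
Substitute into the budget 5·w + 0.5·z = 6: 6·w = 6, so w* = 1 and z* = 2·1 = 2.

w* = 1, z* = 2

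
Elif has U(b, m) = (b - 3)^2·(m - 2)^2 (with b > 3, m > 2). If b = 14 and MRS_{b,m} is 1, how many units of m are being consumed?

MU_b = 2·(b−3)·(m−2)^2, MU_m = 2·(b−3)^2·(m−2).
MRS = (m−2)/(b−3).
Substitute b = 14: MRS = (m − 2)/11. Setting this equal to 1 gives m − 2 = 1·11 = 11, so m = 13.

m = 13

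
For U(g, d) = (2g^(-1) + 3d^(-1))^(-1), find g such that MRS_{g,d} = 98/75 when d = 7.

For CES with ρ = -1, MRS = (2/3)·(d/g)^2.
Setting (2/3)·(7/g)^2 = 98/75 gives (7/g)^2 = 49/25, so 7/g = 1.4 and g = 5.

g = 5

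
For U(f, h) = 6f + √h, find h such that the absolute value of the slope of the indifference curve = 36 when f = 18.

h = 9

MU_f = 6, MU_h = 1/(2√h).
MRS = 6 ÷ (1/(2√h)).
MRS depends only on h: 12·√h = 36 ⇒ √h = 36/12 = 3 ⇒ h = 9.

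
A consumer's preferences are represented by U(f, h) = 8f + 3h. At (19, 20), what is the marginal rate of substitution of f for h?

MU_f = 8, MU_h = 3, so MRS = 8/3 at every bundle.
At (19, 20): MRS = 8/3.
That is, one extra unit of f is worth 8/3 units of h at the margin.

MRS = 8/3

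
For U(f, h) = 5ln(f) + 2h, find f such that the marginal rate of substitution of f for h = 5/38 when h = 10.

f = 19

MU_f = 5/f, MU_h = 2.
MRS = 5/f ÷ 2.
MRS depends only on f: 2.5/f = 5/38 ⇒ f = 2.5/(5/38) = 19.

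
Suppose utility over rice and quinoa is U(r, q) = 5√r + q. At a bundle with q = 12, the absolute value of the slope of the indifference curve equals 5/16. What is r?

r = 64

MU_r = 5/(2√r), MU_q = 1.
MRS = 5/(2√r) ÷ 1.
MRS depends only on r: 2.5/√r = 5/16 ⇒ √r = 2.5/(5/16) = 8 ⇒ r = 64.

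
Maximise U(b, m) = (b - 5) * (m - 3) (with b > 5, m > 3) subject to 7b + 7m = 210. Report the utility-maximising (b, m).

b* = 16, m* = 14

MU_b = (m−3), MU_m = (b−5).
MRS = (m−3)/(b−5).
Tangency: set MRS = p_b/p_m = 7/7 = 1.
So (m − 3)/(b − 5) = 1, i.e. (m − 3) = (b − 5).
Rewrite the budget in excess-of-subsistence terms: 7·(b − 5) + 7·(m − 3) = 210 − 7·5 − 7·3 = 154.
Substituting, 14·(b − 5) = 154, so b − 5 = 11 and b* = 16.
Then m − 3 = 11, so m* = 14.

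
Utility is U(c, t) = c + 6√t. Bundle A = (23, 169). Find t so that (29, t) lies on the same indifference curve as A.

U(23, 169) = 101.
Set U(29, t) = 101 and solve.
With c = 29: 6√t = 101 − 29 = 72, so √t = 12 and t = 144.
Check: U(29, 144) = 101.

t = 144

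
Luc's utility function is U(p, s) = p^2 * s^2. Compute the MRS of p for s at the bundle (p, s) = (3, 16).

MU_p = 2·p·s^2 and MU_s = 2·p^2·s.
MRS = MU_p/MU_s = s/p.
At (3, 16): MRS = 16/3.
The indifference curve has slope −16/3 at this bundle.

MRS = 16/3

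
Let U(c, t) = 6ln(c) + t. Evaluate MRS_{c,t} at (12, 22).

MRS = 0.5

MU_c = 6/c, MU_t = 1.
MRS = 6/c ÷ 1.
At (12, 22): MRS = 0.5.
The indifference curve has slope −0.5 at this bundle.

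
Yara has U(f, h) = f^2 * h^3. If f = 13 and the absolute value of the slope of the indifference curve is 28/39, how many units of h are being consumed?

MU_f = 2·f·h^3 and MU_h = 3·f^2·h^2.
MRS = MU_f/MU_h = (2/3)·h/f.
Substitute f = 13: MRS = h/19.5. Setting h/19.5 = 28/39 gives h = (28/39)·19.5 = 14.

h = 14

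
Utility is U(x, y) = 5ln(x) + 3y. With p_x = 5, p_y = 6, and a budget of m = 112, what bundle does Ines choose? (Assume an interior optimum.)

MU_x = 5/x, MU_y = 3.
MRS = 5/x ÷ 3.
Tangency: set MRS = p_x/p_y = 5/6.
MRS depends only on x: (5/3)/x = 5/6 ⇒ x* = (5/3)/(5/6) = 2.
From the budget, 6·y = 112 − 5·2 = 102, so y* = 17.

x* = 2, y* = 17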